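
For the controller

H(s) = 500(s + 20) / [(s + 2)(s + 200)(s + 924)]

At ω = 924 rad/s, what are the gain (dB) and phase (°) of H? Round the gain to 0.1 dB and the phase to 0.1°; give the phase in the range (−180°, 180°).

-67.9 dB, -123.9°

At s = jω = j924:
zero (s+20): 20 + j924 → |·| = √(20²+924²) = √854176 ≈ 924.22, ∠ = arctan(924/20) ≈ 88.76°
pole (s+2): 2 + j924 → |·| = √(2²+924²) = √853780 ≈ 924, ∠ = arctan(924/2) ≈ 89.88°
pole (s+200): 200 + j924 → |·| = √(200²+924²) = √893776 ≈ 945.4, ∠ = arctan(924/200) ≈ 77.79°
pole (s+924): 924 + j924 → |·| = √(924²+924²) = √1707552 ≈ 1306.7, ∠ = arctan(924/924) ≈ 45.00°
|H| = 500 · 924.22 / 1.1415e+09 ≈ 0.00040483
Gain = 20 log₁₀(0.00040483) ≈ -67.85 dB
∠H = 88.76° − 212.67° = -123.91°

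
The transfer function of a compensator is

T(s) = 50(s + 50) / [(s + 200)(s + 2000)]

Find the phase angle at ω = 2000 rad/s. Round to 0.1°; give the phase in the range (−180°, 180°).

-40.7°

At s = jω = j2000:
zero (s+50): 50 + j2000 → |·| = √(50²+2000²) = √4002500 ≈ 2000.6, ∠ = arctan(2000/50) ≈ 88.57°
pole (s+200): 200 + j2000 → |·| = √(200²+2000²) = √4040000 ≈ 2010, ∠ = arctan(2000/200) ≈ 84.29°
pole (s+2000): 2000 + j2000 → |·| = √(2000²+2000²) = √8000000 ≈ 2828.4, ∠ = arctan(2000/2000) ≈ 45.00°
∠T = 88.57° − 129.29° = -40.72°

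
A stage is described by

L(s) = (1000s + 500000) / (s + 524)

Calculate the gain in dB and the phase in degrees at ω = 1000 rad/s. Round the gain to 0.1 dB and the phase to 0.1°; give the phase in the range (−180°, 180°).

59.9 dB, 1.1°

Substitute s = j1000:
Numerator: 1000(j1000) + 500000 = 500000 + j1000000
Denominator: (j1000) + 524 = 524 + j1000
|N| = √(500000² + 1000000²) ≈ 1.118e+06, ∠N ≈ 63.43°
|D| = √(524² + 1000²) ≈ 1129, ∠D ≈ 62.35°
|L| = 1.118e+06 / 1129 ≈ 990.26
Gain = 20 log₁₀(990.26) ≈ 59.91 dB
∠L = 63.43° − 62.35° = 1.08°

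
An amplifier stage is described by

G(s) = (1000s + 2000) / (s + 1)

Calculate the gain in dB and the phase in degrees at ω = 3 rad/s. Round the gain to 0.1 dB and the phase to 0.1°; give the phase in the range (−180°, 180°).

61.1 dB, -15.3°

Substitute s = j3:
Numerator: 1000(j3) + 2000 = 2000 + j3000
Denominator: (j3) + 1 = 1 + j3
|N| = √(2000² + 3000²) ≈ 3605.6, ∠N ≈ 56.31°
|D| = √(1² + 3²) ≈ 3.1623, ∠D ≈ 71.57°
|G| = 3605.6 / 3.1623 ≈ 1140.2
Gain = 20 log₁₀(1140.2) ≈ 61.14 dB
∠G = 56.31° − 71.57° = -15.26°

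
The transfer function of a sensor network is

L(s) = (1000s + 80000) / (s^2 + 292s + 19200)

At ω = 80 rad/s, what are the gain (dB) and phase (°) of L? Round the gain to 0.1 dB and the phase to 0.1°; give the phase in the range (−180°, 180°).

12.6 dB, -16.3°

Substitute s = j80:
Numerator: 1000(j80) + 80000 = 80000 + j80000
Denominator: (j80)^2 + 292(j80) + 19200 = 12800 + j23360
|N| = √(80000² + 80000²) ≈ 1.1314e+05, ∠N ≈ 45.00°
|D| = √(12800² + 23360²) ≈ 26637, ∠D ≈ 61.28°
|L| = 1.1314e+05 / 26637 ≈ 4.2475
Gain = 20 log₁₀(4.2475) ≈ 12.56 dB
∠L = 45.00° − 61.28° = -16.28°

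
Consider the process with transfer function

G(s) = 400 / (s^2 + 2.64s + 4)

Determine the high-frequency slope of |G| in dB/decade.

Each pole contributes −20 dB/decade at high frequency; each zero contributes +20 dB/decade.
Net: 0 zero(s) − 2 pole(s) → -40 dB/decade.

-40 dB/decade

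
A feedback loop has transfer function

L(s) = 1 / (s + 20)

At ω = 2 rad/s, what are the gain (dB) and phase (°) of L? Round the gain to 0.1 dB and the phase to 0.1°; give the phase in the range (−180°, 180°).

Substitute s = j2:
Numerator: 1 = 1 + j0
Denominator: (j2) + 20 = 20 + j2
|N| = √(1² + 0²) ≈ 1, ∠N ≈ 0.00°
|D| = √(20² + 2²) ≈ 20.1, ∠D ≈ 5.71°
|L| = 1 / 20.1 ≈ 0.049751
Gain = 20 log₁₀(0.049751) ≈ -26.06 dB
∠L = 0.00° − 5.71° = -5.71°

-26.1 dB, -5.7°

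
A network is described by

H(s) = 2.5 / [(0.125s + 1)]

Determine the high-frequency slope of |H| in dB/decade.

-20 dB/decade

Each pole contributes −20 dB/decade at high frequency; each zero contributes +20 dB/decade.
Net: 0 zero(s) − 1 pole(s) → -20 dB/decade.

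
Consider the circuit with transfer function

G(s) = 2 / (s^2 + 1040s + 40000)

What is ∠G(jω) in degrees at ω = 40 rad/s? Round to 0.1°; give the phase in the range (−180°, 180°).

-47.3°

Substitute s = j40:
Numerator: 2 = 2 + j0
Denominator: (j40)^2 + 1040(j40) + 40000 = 38400 + j41600
|N| = √(2² + 0²) ≈ 2, ∠N ≈ 0.00°
|D| = √(38400² + 41600²) ≈ 56614, ∠D ≈ 47.29°
∠G = 0.00° − 47.29° = -47.29°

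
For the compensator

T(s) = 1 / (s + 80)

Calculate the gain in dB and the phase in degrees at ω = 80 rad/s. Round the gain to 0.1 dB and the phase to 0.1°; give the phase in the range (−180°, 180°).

-41.1 dB, -45.0°

Substitute s = j80:
Numerator: 1 = 1 + j0
Denominator: (j80) + 80 = 80 + j80
|N| = √(1² + 0²) ≈ 1, ∠N ≈ 0.00°
|D| = √(80² + 80²) ≈ 113.14, ∠D ≈ 45.00°
|T| = 1 / 113.14 ≈ 0.0088386
Gain = 20 log₁₀(0.0088386) ≈ -41.07 dB
∠T = 0.00° − 45.00° = -45.00°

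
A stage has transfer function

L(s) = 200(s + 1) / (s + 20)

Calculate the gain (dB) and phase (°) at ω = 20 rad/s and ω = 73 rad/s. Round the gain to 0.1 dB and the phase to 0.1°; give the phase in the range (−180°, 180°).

At s = jω = j20:
zero (s+1): 1 + j20 → |·| = √(1²+20²) = √401 ≈ 20.025, ∠ = arctan(20/1) ≈ 87.14°
pole (s+20): 20 + j20 → |·| = √(20²+20²) = √800 ≈ 28.284, ∠ = arctan(20/20) ≈ 45.00°
|L| = 200 · 20.025 / 28.284 ≈ 141.6
Gain = 20 log₁₀(141.6) ≈ 43.02 dB
∠L = 87.14° − 45.00° = 42.14°

At s = jω = j73:
zero (s+1): 1 + j73 → |·| = √(1²+73²) = √5330 ≈ 73.007, ∠ = arctan(73/1) ≈ 89.22°
pole (s+20): 20 + j73 → |·| = √(20²+73²) = √5729 ≈ 75.69, ∠ = arctan(73/20) ≈ 74.68°
|L| = 200 · 73.007 / 75.69 ≈ 192.91
Gain = 20 log₁₀(192.91) ≈ 45.71 dB
∠L = 89.22° − 74.68° = 14.54°

ω = 20: 43.0 dB, 42.1°; ω = 73: 45.7 dB, 14.5°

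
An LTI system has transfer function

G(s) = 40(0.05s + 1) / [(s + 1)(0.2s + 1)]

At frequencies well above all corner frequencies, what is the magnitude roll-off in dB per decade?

Each pole contributes −20 dB/decade at high frequency; each zero contributes +20 dB/decade.
Net: 1 zero(s) − 2 pole(s) → -20 dB/decade.

-20 dB/decade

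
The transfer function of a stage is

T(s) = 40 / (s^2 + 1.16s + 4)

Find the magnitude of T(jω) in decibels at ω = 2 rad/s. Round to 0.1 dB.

24.7 dB

At s = jω = j2:
quadratic: (j2)² + 1.16·j2 + 4 = 0 + j2.32 → |·| ≈ 2.32, ∠ ≈ 90.00°
|T| = 40 / 2.32 ≈ 17.241
Gain = 20 log₁₀(17.241) ≈ 24.73 dB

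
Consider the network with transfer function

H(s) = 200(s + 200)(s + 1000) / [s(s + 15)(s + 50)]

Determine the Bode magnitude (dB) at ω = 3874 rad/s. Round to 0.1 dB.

At s = jω = j3874:
zero (s+200): 200 + j3874 → |·| = √(200²+3874²) = √15047876 ≈ 3879.2, ∠ = arctan(3874/200) ≈ 87.04°
zero (s+1000): 1000 + j3874 → |·| = √(1000²+3874²) = √16007876 ≈ 4001, ∠ = arctan(3874/1000) ≈ 75.53°
pole (s+15): 15 + j3874 → |·| = √(15²+3874²) = √15008101 ≈ 3874, ∠ = arctan(3874/15) ≈ 89.78°
pole (s+50): 50 + j3874 → |·| = √(50²+3874²) = √15010376 ≈ 3874.3, ∠ = arctan(3874/50) ≈ 89.26°
pole at origin: |s| = 3874, ∠ = 90.00° (in denominator)
|H| = 200 · 1.5521e+07 / 5.8145e+10 ≈ 0.053387
Gain = 20 log₁₀(0.053387) ≈ -25.45 dB

-25.5 dB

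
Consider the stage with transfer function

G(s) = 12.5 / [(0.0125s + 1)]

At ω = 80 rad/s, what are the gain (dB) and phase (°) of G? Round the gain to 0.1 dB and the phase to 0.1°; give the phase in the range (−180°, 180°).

At ω = 80 rad/s:
pole (1 + j80·0.0125) = 1 + j1 → |·| ≈ 1.4142, ∠ ≈ 45.00°
|G| = 12.5 · 1 / (1.4142) ≈ 8.8389
Gain = 20 log₁₀(8.8389) ≈ 18.93 dB
∠G = (0°) − (45.00°) = -45.00°

18.9 dB, -45.0°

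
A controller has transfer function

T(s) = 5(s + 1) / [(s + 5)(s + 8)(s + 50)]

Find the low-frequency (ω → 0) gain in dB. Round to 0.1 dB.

-52.0 dB

T(0) = 5·1 / (5·8·50) = 0.0025
20 log₁₀(0.0025) ≈ -52.04 dB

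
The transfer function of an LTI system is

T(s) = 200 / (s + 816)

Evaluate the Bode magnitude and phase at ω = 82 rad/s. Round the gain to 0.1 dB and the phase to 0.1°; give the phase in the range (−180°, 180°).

At s = jω = j82:
pole (s+816): 816 + j82 → |·| = √(816²+82²) = √672580 ≈ 820.11, ∠ = arctan(82/816) ≈ 5.74°
|T| = 200 / 820.11 ≈ 0.24387
Gain = 20 log₁₀(0.24387) ≈ -12.26 dB
∠T = 0.00° − 5.74° = -5.74°

-12.3 dB, -5.7°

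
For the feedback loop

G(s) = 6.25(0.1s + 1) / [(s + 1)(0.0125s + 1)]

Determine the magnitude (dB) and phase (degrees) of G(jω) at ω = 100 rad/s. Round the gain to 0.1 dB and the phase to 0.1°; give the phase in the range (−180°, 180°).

At ω = 100 rad/s:
zero (1 + j100·0.1) = 1 + j10 → |·| ≈ 10.05, ∠ ≈ 84.29°
pole (1 + j100·1) = 1 + j100 → |·| ≈ 100, ∠ ≈ 89.43°
pole (1 + j100·0.0125) = 1 + j1.25 → |·| ≈ 1.6008, ∠ ≈ 51.34°
|G| = 6.25 · 10.05 / (100 · 1.6008) ≈ 0.39238
Gain = 20 log₁₀(0.39238) ≈ -8.13 dB
∠G = (84.29°) − (89.43° + 51.34°) = -56.48°

-8.1 dB, -56.5°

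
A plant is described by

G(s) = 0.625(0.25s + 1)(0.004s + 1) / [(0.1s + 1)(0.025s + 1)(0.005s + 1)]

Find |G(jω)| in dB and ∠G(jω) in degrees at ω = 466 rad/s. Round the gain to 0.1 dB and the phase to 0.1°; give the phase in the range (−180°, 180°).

At ω = 466 rad/s:
zero (1 + j466·0.25) = 1 + j116.5 → |·| ≈ 116.5, ∠ ≈ 89.51°
zero (1 + j466·0.004) = 1 + j1.864 → |·| ≈ 2.1153, ∠ ≈ 61.79°
pole (1 + j466·0.1) = 1 + j46.6 → |·| ≈ 46.611, ∠ ≈ 88.77°
pole (1 + j466·0.025) = 1 + j11.65 → |·| ≈ 11.693, ∠ ≈ 85.09°
pole (1 + j466·0.005) = 1 + j2.33 → |·| ≈ 2.5355, ∠ ≈ 66.77°
|G| = 0.625 · 116.5 · 2.1153 / (46.611 · 11.693 · 2.5355) ≈ 0.11146
Gain = 20 log₁₀(0.11146) ≈ -19.06 dB
∠G = (89.51° + 61.79°) − (88.77° + 85.09° + 66.77°) = -89.33°

-19.1 dB, -89.3°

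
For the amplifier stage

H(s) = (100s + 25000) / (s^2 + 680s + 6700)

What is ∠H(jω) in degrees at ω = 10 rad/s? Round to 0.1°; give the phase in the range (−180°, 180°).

-43.6°

Substitute s = j10:
Numerator: 100(j10) + 25000 = 25000 + j1000
Denominator: (j10)^2 + 680(j10) + 6700 = 6600 + j6800
|N| = √(25000² + 1000²) ≈ 25020, ∠N ≈ 2.29°
|D| = √(6600² + 6800²) ≈ 9476.3, ∠D ≈ 45.86°
∠H = 2.29° − 45.86° = -43.57°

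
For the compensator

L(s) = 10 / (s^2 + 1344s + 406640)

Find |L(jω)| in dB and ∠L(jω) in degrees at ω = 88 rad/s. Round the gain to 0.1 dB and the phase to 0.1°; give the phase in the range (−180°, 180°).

Substitute s = j88:
Numerator: 10 = 10 + j0
Denominator: (j88)^2 + 1344(j88) + 406640 = 398896 + j118272
|N| = √(10² + 0²) ≈ 10, ∠N ≈ 0.00°
|D| = √(398896² + 118272²) ≈ 4.1606e+05, ∠D ≈ 16.52°
|L| = 10 / 4.1606e+05 ≈ 2.4035e-05
Gain = 20 log₁₀(2.4035e-05) ≈ -92.38 dB
∠L = 0.00° − 16.52° = -16.52°

-92.4 dB, -16.5°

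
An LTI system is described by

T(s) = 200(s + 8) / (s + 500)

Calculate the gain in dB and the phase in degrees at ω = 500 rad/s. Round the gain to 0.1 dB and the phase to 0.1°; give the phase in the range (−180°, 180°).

43.0 dB, 44.1°

At s = jω = j500:
zero (s+8): 8 + j500 → |·| = √(8²+500²) = √250064 ≈ 500.06, ∠ = arctan(500/8) ≈ 89.08°
pole (s+500): 500 + j500 → |·| = √(500²+500²) = √500000 ≈ 707.11, ∠ = arctan(500/500) ≈ 45.00°
|T| = 200 · 500.06 / 707.11 ≈ 141.44
Gain = 20 log₁₀(141.44) ≈ 43.01 dB
∠T = 89.08° − 45.00° = 44.08°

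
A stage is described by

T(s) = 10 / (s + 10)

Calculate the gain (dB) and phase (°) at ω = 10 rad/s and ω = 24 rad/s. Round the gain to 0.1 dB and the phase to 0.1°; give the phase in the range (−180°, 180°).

At s = jω = j10:
pole (s+10): 10 + j10 → |·| = √(10²+10²) = √200 ≈ 14.142, ∠ = arctan(10/10) ≈ 45.00°
|T| = 10 / 14.142 ≈ 0.70711
Gain = 20 log₁₀(0.70711) ≈ -3.01 dB
∠T = 0.00° − 45.00° = -45.00°

At s = jω = j24:
pole (s+10): 10 + j24 → |·| = √(10²+24²) = √676 ≈ 26, ∠ = arctan(24/10) ≈ 67.38°
|T| = 10 / 26 ≈ 0.38462
Gain = 20 log₁₀(0.38462) ≈ -8.30 dB
∠T = 0.00° − 67.38° = -67.38°

ω = 10: -3.0 dB, -45.0°; ω = 24: -8.3 dB, -67.4°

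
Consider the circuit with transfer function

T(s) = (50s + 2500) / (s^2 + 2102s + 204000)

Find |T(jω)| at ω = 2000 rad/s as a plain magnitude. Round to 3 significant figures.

Substitute s = j2000:
Numerator: 50(j2000) + 2500 = 2500 + j100000
Denominator: (j2000)^2 + 2102(j2000) + 204000 = -3796000 + j4204000
|N| = √(2500² + 100000²) ≈ 1.0003e+05, ∠N ≈ 88.57°
|D| = √(3796000² + 4204000²) ≈ 5.6642e+06, ∠D ≈ 132.08°
|T| = 1.0003e+05 / 5.6642e+06 ≈ 0.01766

0.0177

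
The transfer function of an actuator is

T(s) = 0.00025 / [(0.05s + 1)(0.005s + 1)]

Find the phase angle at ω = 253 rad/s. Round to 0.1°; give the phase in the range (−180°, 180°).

At ω = 253 rad/s:
pole (1 + j253·0.05) = 1 + j12.65 → |·| ≈ 12.689, ∠ ≈ 85.48°
pole (1 + j253·0.005) = 1 + j1.265 → |·| ≈ 1.6125, ∠ ≈ 51.67°
∠T = (0°) − (85.48° + 51.67°) = -137.15°

-137.2°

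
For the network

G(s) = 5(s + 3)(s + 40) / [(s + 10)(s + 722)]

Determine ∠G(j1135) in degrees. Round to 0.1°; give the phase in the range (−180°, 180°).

At s = jω = j1135:
zero (s+3): 3 + j1135 → |·| = √(3²+1135²) = √1288234 ≈ 1135, ∠ = arctan(1135/3) ≈ 89.85°
zero (s+40): 40 + j1135 → |·| = √(40²+1135²) = √1289825 ≈ 1135.7, ∠ = arctan(1135/40) ≈ 87.98°
pole (s+10): 10 + j1135 → |·| = √(10²+1135²) = √1288325 ≈ 1135, ∠ = arctan(1135/10) ≈ 89.50°
pole (s+722): 722 + j1135 → |·| = √(722²+1135²) = √1809509 ≈ 1345.2, ∠ = arctan(1135/722) ≈ 57.54°
∠G = 177.83° − 147.04° = 30.79°

30.8°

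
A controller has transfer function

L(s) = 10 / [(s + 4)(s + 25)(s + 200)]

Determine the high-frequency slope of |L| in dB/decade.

-60 dB/decade

Each pole contributes −20 dB/decade at high frequency; each zero contributes +20 dB/decade.
Net: 0 zero(s) − 3 pole(s) → -60 dB/decade.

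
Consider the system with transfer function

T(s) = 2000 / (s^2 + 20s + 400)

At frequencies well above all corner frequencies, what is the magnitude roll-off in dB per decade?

-40 dB/decade

Each pole contributes −20 dB/decade at high frequency; each zero contributes +20 dB/decade.
Net: 0 zero(s) − 2 pole(s) → -40 dB/decade.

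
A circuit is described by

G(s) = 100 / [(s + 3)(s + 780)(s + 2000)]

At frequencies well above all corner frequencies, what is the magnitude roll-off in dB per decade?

-60 dB/decade

Each pole contributes −20 dB/decade at high frequency; each zero contributes +20 dB/decade.
Net: 0 zero(s) − 3 pole(s) → -60 dB/decade.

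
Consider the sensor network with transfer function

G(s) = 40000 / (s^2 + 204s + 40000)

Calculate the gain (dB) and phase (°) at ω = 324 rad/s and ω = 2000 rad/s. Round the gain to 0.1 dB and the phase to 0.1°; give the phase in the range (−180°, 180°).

ω = 324: -7.3 dB, -134.5°; ω = 2000: -40.0 dB, -174.1°

At s = jω = j324:
quadratic: (j324)² + 204·j324 + 40000 = -64976 + j66096 → |·| ≈ 92685, ∠ ≈ 134.51°
|G| = 40000 / 92685 ≈ 0.43157
Gain = 20 log₁₀(0.43157) ≈ -7.30 dB
∠G = 0.00° − 134.51° = -134.51°

At s = jω = j2000:
quadratic: (j2000)² + 204·j2000 + 40000 = -3960000 + j408000 → |·| ≈ 3.981e+06, ∠ ≈ 174.12°
|G| = 40000 / 3.981e+06 ≈ 0.010048
Gain = 20 log₁₀(0.010048) ≈ -39.96 dB
∠G = 0.00° − 174.12° = -174.12°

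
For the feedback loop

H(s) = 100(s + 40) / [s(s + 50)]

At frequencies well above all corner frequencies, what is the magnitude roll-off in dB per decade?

Each pole contributes −20 dB/decade at high frequency; each zero contributes +20 dB/decade.
Net: 1 zero(s) − 2 pole(s) → -20 dB/decade.

-20 dB/decade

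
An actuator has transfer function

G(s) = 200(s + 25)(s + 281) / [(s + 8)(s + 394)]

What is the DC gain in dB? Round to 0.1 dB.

53.0 dB

G(0) = 200·25·281 / (8·394) ≈ 445.75
20 log₁₀(445.75) ≈ 52.98 dB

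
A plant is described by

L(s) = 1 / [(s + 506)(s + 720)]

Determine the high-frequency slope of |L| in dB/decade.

-40 dB/decade

Each pole contributes −20 dB/decade at high frequency; each zero contributes +20 dB/decade.
Net: 0 zero(s) − 2 pole(s) → -40 dB/decade.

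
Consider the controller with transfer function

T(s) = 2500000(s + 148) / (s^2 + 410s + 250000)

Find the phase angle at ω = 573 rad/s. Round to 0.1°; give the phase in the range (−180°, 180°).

At s = jω = j573:
zero (s+148): 148 + j573 → |·| = √(148²+573²) = √350233 ≈ 591.8, ∠ = arctan(573/148) ≈ 75.52°
quadratic: (j573)² + 410·j573 + 250000 = -78329 + j234930 → |·| ≈ 2.4764e+05, ∠ ≈ 108.44°
∠T = 75.52° − 108.44° = -32.92°

-32.9°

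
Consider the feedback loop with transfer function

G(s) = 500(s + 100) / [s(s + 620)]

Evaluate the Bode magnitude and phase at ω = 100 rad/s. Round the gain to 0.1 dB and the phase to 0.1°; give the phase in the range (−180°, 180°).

1.0 dB, -54.2°

At s = jω = j100:
zero (s+100): 100 + j100 → |·| = √(100²+100²) = √20000 ≈ 141.42, ∠ = arctan(100/100) ≈ 45.00°
pole (s+620): 620 + j100 → |·| = √(620²+100²) = √394400 ≈ 628.01, ∠ = arctan(100/620) ≈ 9.16°
pole at origin: |s| = 100, ∠ = 90.00° (in denominator)
|G| = 500 · 141.42 / 62801 ≈ 1.1259
Gain = 20 log₁₀(1.1259) ≈ 1.03 dB
∠G = 45.00° − 99.16° = -54.16°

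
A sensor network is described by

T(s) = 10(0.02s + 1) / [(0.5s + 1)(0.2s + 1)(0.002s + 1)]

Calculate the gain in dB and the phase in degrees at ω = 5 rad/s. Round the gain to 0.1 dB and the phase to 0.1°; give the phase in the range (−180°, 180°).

8.4 dB, -108.1°

At ω = 5 rad/s:
zero (1 + j5·0.02) = 1 + j0.1 → |·| ≈ 1.005, ∠ ≈ 5.71°
pole (1 + j5·0.5) = 1 + j2.5 → |·| ≈ 2.6926, ∠ ≈ 68.20°
pole (1 + j5·0.2) = 1 + j1 → |·| ≈ 1.4142, ∠ ≈ 45.00°
pole (1 + j5·0.002) = 1 + j0.01 → |·| ≈ 1, ∠ ≈ 0.57°
|T| = 10 · 1.005 / (2.6926 · 1.4142 · 1) ≈ 2.6393
Gain = 20 log₁₀(2.6393) ≈ 8.43 dB
∠T = (5.71°) − (68.20° + 45.00° + 0.57°) = -108.06°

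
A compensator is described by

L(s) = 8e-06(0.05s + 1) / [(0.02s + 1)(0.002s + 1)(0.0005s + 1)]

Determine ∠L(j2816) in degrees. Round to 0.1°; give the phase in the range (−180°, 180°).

At ω = 2816 rad/s:
zero (1 + j2816·0.05) = 1 + j140.8 → |·| ≈ 140.8, ∠ ≈ 89.59°
pole (1 + j2816·0.02) = 1 + j56.32 → |·| ≈ 56.329, ∠ ≈ 88.98°
pole (1 + j2816·0.002) = 1 + j5.632 → |·| ≈ 5.7201, ∠ ≈ 79.93°
pole (1 + j2816·0.0005) = 1 + j1.408 → |·| ≈ 1.727, ∠ ≈ 54.62°
∠L = (89.59°) − (88.98° + 79.93° + 54.62°) = -133.94°

-133.9°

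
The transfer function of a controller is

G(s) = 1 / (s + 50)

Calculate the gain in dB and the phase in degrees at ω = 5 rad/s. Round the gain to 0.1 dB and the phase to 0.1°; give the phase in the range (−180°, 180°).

Substitute s = j5:
Numerator: 1 = 1 + j0
Denominator: (j5) + 50 = 50 + j5
|N| = √(1² + 0²) ≈ 1, ∠N ≈ 0.00°
|D| = √(50² + 5²) ≈ 50.249, ∠D ≈ 5.71°
|G| = 1 / 50.249 ≈ 0.019901
Gain = 20 log₁₀(0.019901) ≈ -34.02 dB
∠G = 0.00° − 5.71° = -5.71°

-34.0 dB, -5.7°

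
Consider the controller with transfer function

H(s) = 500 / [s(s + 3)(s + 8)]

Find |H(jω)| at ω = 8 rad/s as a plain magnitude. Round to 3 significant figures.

At s = jω = j8:
pole (s+3): 3 + j8 → |·| = √(3²+8²) = √73 ≈ 8.544, ∠ = arctan(8/3) ≈ 69.44°
pole (s+8): 8 + j8 → |·| = √(8²+8²) = √128 ≈ 11.314, ∠ = arctan(8/8) ≈ 45.00°
pole at origin: |s| = 8, ∠ = 90.00° (in denominator)
|H| = 500 / 773.33 ≈ 0.64655

0.647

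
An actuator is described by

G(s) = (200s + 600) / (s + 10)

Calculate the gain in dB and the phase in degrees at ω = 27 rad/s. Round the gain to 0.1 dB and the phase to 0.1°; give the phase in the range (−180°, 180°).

Substitute s = j27:
Numerator: 200(j27) + 600 = 600 + j5400
Denominator: (j27) + 10 = 10 + j27
|N| = √(600² + 5400²) ≈ 5433.2, ∠N ≈ 83.66°
|D| = √(10² + 27²) ≈ 28.792, ∠D ≈ 69.68°
|G| = 5433.2 / 28.792 ≈ 188.71
Gain = 20 log₁₀(188.71) ≈ 45.52 dB
∠G = 83.66° − 69.68° = 13.98°

45.5 dB, 14.0°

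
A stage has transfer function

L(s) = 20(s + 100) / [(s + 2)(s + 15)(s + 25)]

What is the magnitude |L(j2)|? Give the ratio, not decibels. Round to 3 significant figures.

At s = jω = j2:
zero (s+100): 100 + j2 → |·| = √(100²+2²) = √10004 ≈ 100.02, ∠ = arctan(2/100) ≈ 1.15°
pole (s+2): 2 + j2 → |·| = √(2²+2²) = √8 ≈ 2.8284, ∠ = arctan(2/2) ≈ 45.00°
pole (s+15): 15 + j2 → |·| = √(15²+2²) = √229 ≈ 15.133, ∠ = arctan(2/15) ≈ 7.59°
pole (s+25): 25 + j2 → |·| = √(25²+2²) = √629 ≈ 25.08, ∠ = arctan(2/25) ≈ 4.57°
|L| = 20 · 100.02 / 1073.5 ≈ 1.8634

1.86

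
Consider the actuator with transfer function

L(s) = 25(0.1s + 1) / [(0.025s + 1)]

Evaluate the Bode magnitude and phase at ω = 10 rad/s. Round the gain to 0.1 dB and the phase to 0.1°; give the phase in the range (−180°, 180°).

At ω = 10 rad/s:
zero (1 + j10·0.1) = 1 + j1 → |·| ≈ 1.4142, ∠ ≈ 45.00°
pole (1 + j10·0.025) = 1 + j0.25 → |·| ≈ 1.0308, ∠ ≈ 14.04°
|L| = 25 · 1.4142 / (1.0308) ≈ 34.299
Gain = 20 log₁₀(34.299) ≈ 30.71 dB
∠L = (45.00°) − (14.04°) = 30.96°

30.7 dB, 31.0°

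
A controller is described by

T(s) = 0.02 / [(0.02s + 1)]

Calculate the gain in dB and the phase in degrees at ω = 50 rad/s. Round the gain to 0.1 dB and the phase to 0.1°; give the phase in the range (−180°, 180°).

-37.0 dB, -45.0°

At ω = 50 rad/s:
pole (1 + j50·0.02) = 1 + j1 → |·| ≈ 1.4142, ∠ ≈ 45.00°
|T| = 0.02 · 1 / (1.4142) ≈ 0.014142
Gain = 20 log₁₀(0.014142) ≈ -36.99 dB
∠T = (0°) − (45.00°) = -45.00°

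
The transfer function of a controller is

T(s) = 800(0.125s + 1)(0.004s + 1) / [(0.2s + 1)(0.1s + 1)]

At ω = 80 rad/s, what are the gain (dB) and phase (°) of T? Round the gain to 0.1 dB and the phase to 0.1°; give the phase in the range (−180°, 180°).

36.3 dB, -67.3°

At ω = 80 rad/s:
zero (1 + j80·0.125) = 1 + j10 → |·| ≈ 10.05, ∠ ≈ 84.29°
zero (1 + j80·0.004) = 1 + j0.32 → |·| ≈ 1.05, ∠ ≈ 17.74°
pole (1 + j80·0.2) = 1 + j16 → |·| ≈ 16.031, ∠ ≈ 86.42°
pole (1 + j80·0.1) = 1 + j8 → |·| ≈ 8.0623, ∠ ≈ 82.87°
|T| = 800 · 10.05 · 1.05 / (16.031 · 8.0623) ≈ 65.317
Gain = 20 log₁₀(65.317) ≈ 36.30 dB
∠T = (84.29° + 17.74°) − (86.42° + 82.87°) = -67.26°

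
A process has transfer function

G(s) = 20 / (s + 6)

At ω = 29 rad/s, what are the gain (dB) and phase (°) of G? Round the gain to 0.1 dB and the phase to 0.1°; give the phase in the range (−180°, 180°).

Substitute s = j29:
Numerator: 20 = 20 + j0
Denominator: (j29) + 6 = 6 + j29
|N| = √(20² + 0²) ≈ 20, ∠N ≈ 0.00°
|D| = √(6² + 29²) ≈ 29.614, ∠D ≈ 78.31°
|G| = 20 / 29.614 ≈ 0.67536
Gain = 20 log₁₀(0.67536) ≈ -3.41 dB
∠G = 0.00° − 78.31° = -78.31°

-3.4 dB, -78.3°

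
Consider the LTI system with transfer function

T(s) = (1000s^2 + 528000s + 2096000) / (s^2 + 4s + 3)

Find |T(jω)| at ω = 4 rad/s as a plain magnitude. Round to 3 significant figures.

1.44e+05

Substitute s = j4:
Numerator: 1000(j4)^2 + 528000(j4) + 2096000 = 2080000 + j2112000
Denominator: (j4)^2 + 4(j4) + 3 = -13 + j16
|N| = √(2080000² + 2112000²) ≈ 2.9643e+06, ∠N ≈ 45.44°
|D| = √(13² + 16²) ≈ 20.616, ∠D ≈ 129.09°
|T| = 2.9643e+06 / 20.616 ≈ 1.4379e+05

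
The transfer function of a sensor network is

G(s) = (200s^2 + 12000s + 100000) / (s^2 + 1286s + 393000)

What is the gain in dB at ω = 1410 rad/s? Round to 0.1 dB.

44.3 dB

Substitute s = j1410:
Numerator: 200(j1410)^2 + 12000(j1410) + 100000 = -397520000 + j16920000
Denominator: (j1410)^2 + 1286(j1410) + 393000 = -1595100 + j1813260
|N| = √(397520000² + 16920000²) ≈ 3.9788e+08, ∠N ≈ 177.56°
|D| = √(1595100² + 1813260²) ≈ 2.415e+06, ∠D ≈ 131.34°
|G| = 3.9788e+08 / 2.415e+06 ≈ 164.75
Gain = 20 log₁₀(164.75) ≈ 44.34 dB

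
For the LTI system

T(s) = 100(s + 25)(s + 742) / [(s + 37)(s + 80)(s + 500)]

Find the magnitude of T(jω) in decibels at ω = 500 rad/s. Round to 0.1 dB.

-12.1 dB

At s = jω = j500:
zero (s+25): 25 + j500 → |·| = √(25²+500²) = √250625 ≈ 500.62, ∠ = arctan(500/25) ≈ 87.14°
zero (s+742): 742 + j500 → |·| = √(742²+500²) = √800564 ≈ 894.74, ∠ = arctan(500/742) ≈ 33.97°
pole (s+37): 37 + j500 → |·| = √(37²+500²) = √251369 ≈ 501.37, ∠ = arctan(500/37) ≈ 85.77°
pole (s+80): 80 + j500 → |·| = √(80²+500²) = √256400 ≈ 506.36, ∠ = arctan(500/80) ≈ 80.91°
pole (s+500): 500 + j500 → |·| = √(500²+500²) = √500000 ≈ 707.11, ∠ = arctan(500/500) ≈ 45.00°
|T| = 100 · 4.4792e+05 / 1.7952e+08 ≈ 0.24951
Gain = 20 log₁₀(0.24951) ≈ -12.06 dB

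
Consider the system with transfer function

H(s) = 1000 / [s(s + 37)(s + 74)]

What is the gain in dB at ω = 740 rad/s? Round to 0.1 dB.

At s = jω = j740:
pole (s+37): 37 + j740 → |·| = √(37²+740²) = √548969 ≈ 740.92, ∠ = arctan(740/37) ≈ 87.14°
pole (s+74): 74 + j740 → |·| = √(74²+740²) = √553076 ≈ 743.69, ∠ = arctan(740/74) ≈ 84.29°
pole at origin: |s| = 740, ∠ = 90.00° (in denominator)
|H| = 1000 / 4.0775e+08 ≈ 2.4525e-06
Gain = 20 log₁₀(2.4525e-06) ≈ -112.21 dB

-112.2 dB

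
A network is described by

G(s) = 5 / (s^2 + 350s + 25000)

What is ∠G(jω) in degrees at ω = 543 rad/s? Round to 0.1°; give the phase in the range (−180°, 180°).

-144.8°

Substitute s = j543:
Numerator: 5 = 5 + j0
Denominator: (j543)^2 + 350(j543) + 25000 = -269849 + j190050
|N| = √(5² + 0²) ≈ 5, ∠N ≈ 0.00°
|D| = √(269849² + 190050²) ≈ 3.3006e+05, ∠D ≈ 144.84°
∠G = 0.00° − 144.84° = -144.84°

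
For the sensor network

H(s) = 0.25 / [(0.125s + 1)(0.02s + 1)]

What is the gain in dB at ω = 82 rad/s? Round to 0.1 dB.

At ω = 82 rad/s:
pole (1 + j82·0.125) = 1 + j10.25 → |·| ≈ 10.299, ∠ ≈ 84.43°
pole (1 + j82·0.02) = 1 + j1.64 → |·| ≈ 1.9208, ∠ ≈ 58.63°
|H| = 0.25 · 1 / (10.299 · 1.9208) ≈ 0.012638
Gain = 20 log₁₀(0.012638) ≈ -37.97 dB

-38.0 dB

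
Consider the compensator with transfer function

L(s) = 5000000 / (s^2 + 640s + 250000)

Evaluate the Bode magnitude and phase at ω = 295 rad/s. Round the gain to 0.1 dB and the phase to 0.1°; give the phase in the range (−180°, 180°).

At s = jω = j295:
quadratic: (j295)² + 640·j295 + 250000 = 162975 + j188800 → |·| ≈ 2.4941e+05, ∠ ≈ 49.20°
|L| = 5000000 / 2.4941e+05 ≈ 20.047
Gain = 20 log₁₀(20.047) ≈ 26.04 dB
∠L = 0.00° − 49.20° = -49.20°

26.0 dB, -49.2°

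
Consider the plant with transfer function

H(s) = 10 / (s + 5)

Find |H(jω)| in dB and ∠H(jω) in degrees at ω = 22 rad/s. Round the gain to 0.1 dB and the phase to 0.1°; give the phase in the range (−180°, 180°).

-7.1 dB, -77.2°

At s = jω = j22:
pole (s+5): 5 + j22 → |·| = √(5²+22²) = √509 ≈ 22.561, ∠ = arctan(22/5) ≈ 77.20°
|H| = 10 / 22.561 ≈ 0.44324
Gain = 20 log₁₀(0.44324) ≈ -7.07 dB
∠H = 0.00° − 77.20° = -77.20°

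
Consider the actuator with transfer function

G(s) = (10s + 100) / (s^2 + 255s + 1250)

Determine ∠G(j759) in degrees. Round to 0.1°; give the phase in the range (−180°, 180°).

Substitute s = j759:
Numerator: 10(j759) + 100 = 100 + j7590
Denominator: (j759)^2 + 255(j759) + 1250 = -574831 + j193545
|N| = √(100² + 7590²) ≈ 7590.7, ∠N ≈ 89.25°
|D| = √(574831² + 193545²) ≈ 6.0654e+05, ∠D ≈ 161.39°
∠G = 89.25° − 161.39° = -72.14°

-72.1°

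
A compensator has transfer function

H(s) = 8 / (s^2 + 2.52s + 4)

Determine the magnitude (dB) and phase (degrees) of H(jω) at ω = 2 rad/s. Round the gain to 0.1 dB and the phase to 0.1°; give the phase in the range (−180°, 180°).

At s = jω = j2:
quadratic: (j2)² + 2.52·j2 + 4 = 0 + j5.04 → |·| ≈ 5.04, ∠ ≈ 90.00°
|H| = 8 / 5.04 ≈ 1.5873
Gain = 20 log₁₀(1.5873) ≈ 4.01 dB
∠H = 0.00° − 90.00° = -90.00°

4.0 dB, -90.0°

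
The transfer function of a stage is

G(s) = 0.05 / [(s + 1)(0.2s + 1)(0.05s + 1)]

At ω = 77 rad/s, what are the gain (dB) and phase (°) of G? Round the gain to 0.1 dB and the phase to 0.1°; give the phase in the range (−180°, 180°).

-99.5 dB, 109.0°

At ω = 77 rad/s:
pole (1 + j77·1) = 1 + j77 → |·| ≈ 77.006, ∠ ≈ 89.26°
pole (1 + j77·0.2) = 1 + j15.4 → |·| ≈ 15.432, ∠ ≈ 86.28°
pole (1 + j77·0.05) = 1 + j3.85 → |·| ≈ 3.9778, ∠ ≈ 75.44°
|G| = 0.05 · 1 / (77.006 · 15.432 · 3.9778) ≈ 1.0577e-05
Gain = 20 log₁₀(1.0577e-05) ≈ -99.51 dB
∠G = (0°) − (89.26° + 86.28° + 75.44°) = -250.98° ≡ 109.02° (principal value)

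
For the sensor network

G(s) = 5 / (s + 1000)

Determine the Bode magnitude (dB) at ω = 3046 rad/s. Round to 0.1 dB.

-56.1 dB

Substitute s = j3046:
Numerator: 5 = 5 + j0
Denominator: (j3046) + 1000 = 1000 + j3046
|N| = √(5² + 0²) ≈ 5, ∠N ≈ 0.00°
|D| = √(1000² + 3046²) ≈ 3206, ∠D ≈ 71.83°
|G| = 5 / 3206 ≈ 0.0015596
Gain = 20 log₁₀(0.0015596) ≈ -56.14 dB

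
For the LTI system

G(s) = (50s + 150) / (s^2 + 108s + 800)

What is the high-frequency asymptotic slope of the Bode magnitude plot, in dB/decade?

Each pole contributes −20 dB/decade at high frequency; each zero contributes +20 dB/decade.
Net: 1 zero(s) − 2 pole(s) → -20 dB/decade.

-20 dB/decade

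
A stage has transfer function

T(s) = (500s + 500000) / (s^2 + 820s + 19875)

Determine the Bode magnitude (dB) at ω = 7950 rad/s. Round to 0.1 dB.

-24.0 dB

Substitute s = j7950:
Numerator: 500(j7950) + 500000 = 500000 + j3975000
Denominator: (j7950)^2 + 820(j7950) + 19875 = -63182625 + j6519000
|N| = √(500000² + 3975000²) ≈ 4.0063e+06, ∠N ≈ 82.83°
|D| = √(63182625² + 6519000²) ≈ 6.3518e+07, ∠D ≈ 174.11°
|T| = 4.0063e+06 / 6.3518e+07 ≈ 0.063073
Gain = 20 log₁₀(0.063073) ≈ -24.00 dB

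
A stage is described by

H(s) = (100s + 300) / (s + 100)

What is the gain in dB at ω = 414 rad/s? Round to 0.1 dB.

39.8 dB

Substitute s = j414:
Numerator: 100(j414) + 300 = 300 + j41400
Denominator: (j414) + 100 = 100 + j414
|N| = √(300² + 41400²) ≈ 41401, ∠N ≈ 89.58°
|D| = √(100² + 414²) ≈ 425.91, ∠D ≈ 76.42°
|H| = 41401 / 425.91 ≈ 97.206
Gain = 20 log₁₀(97.206) ≈ 39.75 dB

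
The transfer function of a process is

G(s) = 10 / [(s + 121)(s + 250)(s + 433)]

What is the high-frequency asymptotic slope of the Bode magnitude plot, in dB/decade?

Each pole contributes −20 dB/decade at high frequency; each zero contributes +20 dB/decade.
Net: 0 zero(s) − 3 pole(s) → -60 dB/decade.

-60 dB/decade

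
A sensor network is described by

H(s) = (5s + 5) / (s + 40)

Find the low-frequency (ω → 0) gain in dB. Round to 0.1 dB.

H(0) = 5 / 40 = 0.125
20 log₁₀(0.125) ≈ -18.06 dB

-18.1 dB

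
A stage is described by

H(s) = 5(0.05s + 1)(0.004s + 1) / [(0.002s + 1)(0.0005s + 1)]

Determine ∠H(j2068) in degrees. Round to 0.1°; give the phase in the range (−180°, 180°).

At ω = 2068 rad/s:
zero (1 + j2068·0.05) = 1 + j103.4 → |·| ≈ 103.4, ∠ ≈ 89.45°
zero (1 + j2068·0.004) = 1 + j8.272 → |·| ≈ 8.3322, ∠ ≈ 83.11°
pole (1 + j2068·0.002) = 1 + j4.136 → |·| ≈ 4.2552, ∠ ≈ 76.41°
pole (1 + j2068·0.0005) = 1 + j1.034 → |·| ≈ 1.4385, ∠ ≈ 45.96°
∠H = (89.45° + 83.11°) − (76.41° + 45.96°) = 50.19°

50.2°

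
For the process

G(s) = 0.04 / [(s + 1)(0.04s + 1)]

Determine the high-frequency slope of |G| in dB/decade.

-40 dB/decade

Each pole contributes −20 dB/decade at high frequency; each zero contributes +20 dB/decade.
Net: 0 zero(s) − 2 pole(s) → -40 dB/decade.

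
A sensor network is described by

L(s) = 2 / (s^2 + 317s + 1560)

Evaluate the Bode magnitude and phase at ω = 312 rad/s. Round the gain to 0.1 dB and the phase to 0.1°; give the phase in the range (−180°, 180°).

-96.8 dB, -134.1°

Substitute s = j312:
Numerator: 2 = 2 + j0
Denominator: (j312)^2 + 317(j312) + 1560 = -95784 + j98904
|N| = √(2² + 0²) ≈ 2, ∠N ≈ 0.00°
|D| = √(95784² + 98904²) ≈ 1.3768e+05, ∠D ≈ 134.08°
|L| = 2 / 1.3768e+05 ≈ 1.4526e-05
Gain = 20 log₁₀(1.4526e-05) ≈ -96.76 dB
∠L = 0.00° − 134.08° = -134.08°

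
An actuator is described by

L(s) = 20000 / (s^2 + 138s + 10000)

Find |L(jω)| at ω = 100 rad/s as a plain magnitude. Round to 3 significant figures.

At s = jω = j100:
quadratic: (j100)² + 138·j100 + 10000 = 0 + j13800 → |·| ≈ 13800, ∠ ≈ 90.00°
|L| = 20000 / 13800 ≈ 1.4493

1.45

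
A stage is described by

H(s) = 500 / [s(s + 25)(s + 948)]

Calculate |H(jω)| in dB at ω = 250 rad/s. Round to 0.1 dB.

-101.8 dB

At s = jω = j250:
pole (s+25): 25 + j250 → |·| = √(25²+250²) = √63125 ≈ 251.25, ∠ = arctan(250/25) ≈ 84.29°
pole (s+948): 948 + j250 → |·| = √(948²+250²) = √961204 ≈ 980.41, ∠ = arctan(250/948) ≈ 14.77°
pole at origin: |s| = 250, ∠ = 90.00° (in denominator)
|H| = 500 / 6.1582e+07 ≈ 8.1193e-06
Gain = 20 log₁₀(8.1193e-06) ≈ -101.81 dB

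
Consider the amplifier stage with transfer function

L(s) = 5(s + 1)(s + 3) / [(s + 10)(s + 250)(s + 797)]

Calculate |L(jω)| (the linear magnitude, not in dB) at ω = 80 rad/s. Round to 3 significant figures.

0.00189

At s = jω = j80:
zero (s+1): 1 + j80 → |·| = √(1²+80²) = √6401 ≈ 80.006, ∠ = arctan(80/1) ≈ 89.28°
zero (s+3): 3 + j80 → |·| = √(3²+80²) = √6409 ≈ 80.056, ∠ = arctan(80/3) ≈ 87.85°
pole (s+10): 10 + j80 → |·| = √(10²+80²) = √6500 ≈ 80.623, ∠ = arctan(80/10) ≈ 82.87°
pole (s+250): 250 + j80 → |·| = √(250²+80²) = √68900 ≈ 262.49, ∠ = arctan(80/250) ≈ 17.74°
pole (s+797): 797 + j80 → |·| = √(797²+80²) = √641609 ≈ 801, ∠ = arctan(80/797) ≈ 5.73°
|L| = 5 · 6405 / 1.6951e+07 ≈ 0.0018893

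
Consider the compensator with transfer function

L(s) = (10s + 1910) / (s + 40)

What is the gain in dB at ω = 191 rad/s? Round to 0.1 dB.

22.8 dB

Substitute s = j191:
Numerator: 10(j191) + 1910 = 1910 + j1910
Denominator: (j191) + 40 = 40 + j191
|N| = √(1910² + 1910²) ≈ 2701.1, ∠N ≈ 45.00°
|D| = √(40² + 191²) ≈ 195.14, ∠D ≈ 78.17°
|L| = 2701.1 / 195.14 ≈ 13.842
Gain = 20 log₁₀(13.842) ≈ 22.82 dB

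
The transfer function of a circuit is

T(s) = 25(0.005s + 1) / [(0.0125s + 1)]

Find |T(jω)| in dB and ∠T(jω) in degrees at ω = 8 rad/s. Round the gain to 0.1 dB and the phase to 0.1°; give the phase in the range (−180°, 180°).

27.9 dB, -3.4°

At ω = 8 rad/s:
zero (1 + j8·0.005) = 1 + j0.04 → |·| ≈ 1.0008, ∠ ≈ 2.29°
pole (1 + j8·0.0125) = 1 + j0.1 → |·| ≈ 1.005, ∠ ≈ 5.71°
|T| = 25 · 1.0008 / (1.005) ≈ 24.896
Gain = 20 log₁₀(24.896) ≈ 27.92 dB
∠T = (2.29°) − (5.71°) = -3.42°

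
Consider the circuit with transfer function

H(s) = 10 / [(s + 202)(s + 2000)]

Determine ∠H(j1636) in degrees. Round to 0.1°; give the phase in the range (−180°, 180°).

At s = jω = j1636:
pole (s+202): 202 + j1636 → |·| = √(202²+1636²) = √2717300 ≈ 1648.4, ∠ = arctan(1636/202) ≈ 82.96°
pole (s+2000): 2000 + j1636 → |·| = √(2000²+1636²) = √6676496 ≈ 2583.9, ∠ = arctan(1636/2000) ≈ 39.28°
∠H = 0.00° − 122.24° = -122.24°

-122.2°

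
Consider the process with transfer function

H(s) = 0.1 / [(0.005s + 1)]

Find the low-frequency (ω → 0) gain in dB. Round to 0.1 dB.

-20.0 dB

H(0) = 0.1 · 1 / 1 = 0.1
20 log₁₀(0.1) ≈ -20.00 dB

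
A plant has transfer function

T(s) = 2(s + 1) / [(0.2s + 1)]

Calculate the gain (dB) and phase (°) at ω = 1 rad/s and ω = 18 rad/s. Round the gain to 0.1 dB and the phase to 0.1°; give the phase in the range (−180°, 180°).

At ω = 1 rad/s:
zero (1 + j1·1) = 1 + j1 → |·| ≈ 1.4142, ∠ ≈ 45.00°
pole (1 + j1·0.2) = 1 + j0.2 → |·| ≈ 1.0198, ∠ ≈ 11.31°
|T| = 2 · 1.4142 / (1.0198) ≈ 2.7735
Gain = 20 log₁₀(2.7735) ≈ 8.86 dB
∠T = (45.00°) − (11.31°) = 33.69°

At ω = 18 rad/s:
zero (1 + j18·1) = 1 + j18 → |·| ≈ 18.028, ∠ ≈ 86.82°
pole (1 + j18·0.2) = 1 + j3.6 → |·| ≈ 3.7363, ∠ ≈ 74.48°
|T| = 2 · 18.028 / (3.7363) ≈ 9.6502
Gain = 20 log₁₀(9.6502) ≈ 19.69 dB
∠T = (86.82°) − (74.48°) = 12.34°

ω = 1: 8.9 dB, 33.7°; ω = 18: 19.7 dB, 12.3°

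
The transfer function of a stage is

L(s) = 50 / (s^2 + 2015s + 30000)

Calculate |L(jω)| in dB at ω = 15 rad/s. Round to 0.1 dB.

-58.6 dB

Substitute s = j15:
Numerator: 50 = 50 + j0
Denominator: (j15)^2 + 2015(j15) + 30000 = 29775 + j30225
|N| = √(50² + 0²) ≈ 50, ∠N ≈ 0.00°
|D| = √(29775² + 30225²) ≈ 42428, ∠D ≈ 45.43°
|L| = 50 / 42428 ≈ 0.0011785
Gain = 20 log₁₀(0.0011785) ≈ -58.57 dB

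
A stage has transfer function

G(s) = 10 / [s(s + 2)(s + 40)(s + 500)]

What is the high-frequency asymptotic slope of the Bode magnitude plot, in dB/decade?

Each pole contributes −20 dB/decade at high frequency; each zero contributes +20 dB/decade.
Net: 0 zero(s) − 4 pole(s) → -80 dB/decade.

-80 dB/decade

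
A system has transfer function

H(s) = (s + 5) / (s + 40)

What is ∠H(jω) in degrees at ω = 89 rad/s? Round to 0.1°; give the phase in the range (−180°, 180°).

21.0°

Substitute s = j89:
Numerator: (j89) + 5 = 5 + j89
Denominator: (j89) + 40 = 40 + j89
|N| = √(5² + 89²) ≈ 89.14, ∠N ≈ 86.78°
|D| = √(40² + 89²) ≈ 97.576, ∠D ≈ 65.80°
∠H = 86.78° − 65.80° = 20.98°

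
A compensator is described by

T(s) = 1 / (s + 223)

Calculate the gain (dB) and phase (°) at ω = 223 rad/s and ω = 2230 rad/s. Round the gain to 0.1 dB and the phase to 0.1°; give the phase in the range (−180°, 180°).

ω = 223: -50.0 dB, -45.0°; ω = 2230: -67.0 dB, -84.3°

At s = jω = j223:
pole (s+223): 223 + j223 → |·| = √(223²+223²) = √99458 ≈ 315.37, ∠ = arctan(223/223) ≈ 45.00°
|T| = 1 / 315.37 ≈ 0.0031709
Gain = 20 log₁₀(0.0031709) ≈ -49.98 dB
∠T = 0.00° − 45.00° = -45.00°

At s = jω = j2230:
pole (s+223): 223 + j2230 → |·| = √(223²+2230²) = √5022629 ≈ 2241.1, ∠ = arctan(2230/223) ≈ 84.29°
|T| = 1 / 2241.1 ≈ 0.00044621
Gain = 20 log₁₀(0.00044621) ≈ -67.01 dB
∠T = 0.00° − 84.29° = -84.29°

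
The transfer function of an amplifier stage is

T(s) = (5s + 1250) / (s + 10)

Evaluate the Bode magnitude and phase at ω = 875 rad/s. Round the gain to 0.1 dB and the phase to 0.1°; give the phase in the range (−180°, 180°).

14.3 dB, -15.3°

Substitute s = j875:
Numerator: 5(j875) + 1250 = 1250 + j4375
Denominator: (j875) + 10 = 10 + j875
|N| = √(1250² + 4375²) ≈ 4550.1, ∠N ≈ 74.05°
|D| = √(10² + 875²) ≈ 875.06, ∠D ≈ 89.35°
|T| = 4550.1 / 875.06 ≈ 5.1998
Gain = 20 log₁₀(5.1998) ≈ 14.32 dB
∠T = 74.05° − 89.35° = -15.30°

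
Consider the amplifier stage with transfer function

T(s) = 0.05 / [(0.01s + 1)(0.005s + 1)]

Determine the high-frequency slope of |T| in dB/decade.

-40 dB/decade

Each pole contributes −20 dB/decade at high frequency; each zero contributes +20 dB/decade.
Net: 0 zero(s) − 2 pole(s) → -40 dB/decade.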